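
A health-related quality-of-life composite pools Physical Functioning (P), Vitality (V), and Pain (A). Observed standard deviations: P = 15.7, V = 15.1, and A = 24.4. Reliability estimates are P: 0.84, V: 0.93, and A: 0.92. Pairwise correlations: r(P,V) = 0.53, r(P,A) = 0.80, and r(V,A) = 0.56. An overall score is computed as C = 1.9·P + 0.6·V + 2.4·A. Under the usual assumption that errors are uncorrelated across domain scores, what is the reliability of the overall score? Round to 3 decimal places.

0.948

Var(C) = 1.9²·15.7² + 0.6²·15.1² + 2.4²·24.4² + 2·[1.14·15.7·15.1·0.53 + 4.56·15.7·24.4·0.80 + 1.44·15.1·24.4·0.56] = 4401.19 + 3675.65 = 8076.83.
With uncorrelated errors the cross-covariances are all true-score covariance, so they carry over unchanged; only the diagonal terms shrink to ρᵢσᵢ².
True-score variance = [1.9²·15.7²·0.84 + 0.6²·15.1²·0.93 + 2.4²·24.4²·0.92] + 3675.65 = 3978.73 + 3675.65 = 7654.37.
Reliability = 7654.37 / 8076.83 = 0.948.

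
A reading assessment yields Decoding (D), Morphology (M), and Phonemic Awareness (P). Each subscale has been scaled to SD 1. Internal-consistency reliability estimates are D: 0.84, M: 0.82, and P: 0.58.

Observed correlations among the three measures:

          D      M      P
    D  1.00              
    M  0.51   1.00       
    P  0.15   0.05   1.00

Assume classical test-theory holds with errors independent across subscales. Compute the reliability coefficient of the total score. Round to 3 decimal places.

Var(D+M+P) = 3 + 2·[0.51 + 0.15 + 0.05] = 3 + 1.42 = 4.42.
With uncorrelated errors the cross-covariances are all true-score covariance, so they carry over unchanged; only the diagonal terms shrink to ρᵢσᵢ².
True-score variance = [0.84 + 0.82 + 0.58] + 1.42 = 2.24 + 1.42 = 3.66.
Reliability = 3.66 / 4.42 = 0.828.

0.828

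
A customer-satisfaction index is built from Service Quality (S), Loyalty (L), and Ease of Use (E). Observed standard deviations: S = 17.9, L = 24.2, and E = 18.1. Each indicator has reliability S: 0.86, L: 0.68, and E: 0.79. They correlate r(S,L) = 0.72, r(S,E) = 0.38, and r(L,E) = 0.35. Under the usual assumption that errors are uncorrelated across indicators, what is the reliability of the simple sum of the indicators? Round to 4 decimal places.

0.8751

Var(S+L+E) = 17.9² + 24.2² + 18.1² + 2·[17.9·24.2·0.72 + 17.9·18.1·0.38 + 24.2·18.1·0.35] = 1233.66 + 1176.63 = 2410.29.
With uncorrelated errors the cross-covariances are all true-score covariance, so they carry over unchanged; only the diagonal terms shrink to ρᵢσᵢ².
True-score variance = [17.9²·0.86 + 24.2²·0.68 + 18.1²·0.79] + 1176.63 = 932.6 + 1176.63 = 2109.23.
Reliability = 2109.23 / 2410.29 = 0.8751.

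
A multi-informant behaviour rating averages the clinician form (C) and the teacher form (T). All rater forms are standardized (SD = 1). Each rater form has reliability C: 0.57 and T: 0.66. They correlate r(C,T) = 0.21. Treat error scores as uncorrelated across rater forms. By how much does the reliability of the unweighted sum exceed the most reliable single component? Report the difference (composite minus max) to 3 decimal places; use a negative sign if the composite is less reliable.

0.022

Var(sum) = 2 + 0.42 = 2.42; true-score variance = 1.23 + 0.42 = 1.65; composite reliability = 0.6818.
Max component reliability = 0.6600.
Difference = 0.6818 − 0.6600 = 0.022.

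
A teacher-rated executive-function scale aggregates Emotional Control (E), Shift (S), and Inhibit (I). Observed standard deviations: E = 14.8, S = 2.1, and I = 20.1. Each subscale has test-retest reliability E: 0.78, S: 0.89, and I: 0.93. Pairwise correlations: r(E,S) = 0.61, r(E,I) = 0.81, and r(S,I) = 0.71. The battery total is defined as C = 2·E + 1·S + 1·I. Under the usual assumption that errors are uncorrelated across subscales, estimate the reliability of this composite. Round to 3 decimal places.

Var(C) = 2²·14.8² + 2.1² + 20.1² + 2·[2·14.8·2.1·0.61 + 2·14.8·20.1·0.81 + 2.1·20.1·0.71] = 1284.58 + 1099.61 = 2384.19.
With uncorrelated errors the cross-covariances are all true-score covariance, so they carry over unchanged; only the diagonal terms shrink to ρᵢσᵢ².
True-score variance = [2²·14.8²·0.78 + 2.1²·0.89 + 20.1²·0.93] + 1099.61 = 1063.06 + 1099.61 = 2162.67.
Reliability = 2162.67 / 2384.19 = 0.907.

0.907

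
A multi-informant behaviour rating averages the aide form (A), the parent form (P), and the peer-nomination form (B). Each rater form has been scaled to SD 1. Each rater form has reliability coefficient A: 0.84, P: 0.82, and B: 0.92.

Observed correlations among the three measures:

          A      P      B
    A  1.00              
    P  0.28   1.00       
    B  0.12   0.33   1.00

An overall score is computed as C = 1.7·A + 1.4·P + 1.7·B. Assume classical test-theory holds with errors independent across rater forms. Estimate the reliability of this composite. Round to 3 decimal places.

0.908

Var(C) = 1.7² + 1.4² + 1.7² + 2·[2.38·0.28 + 2.89·0.12 + 2.38·0.33] = 7.74 + 3.5972 = 11.3372.
Under uncorrelated errors the observed covariances equal the true-score covariances, so only the own-variance terms attenuate.
True-score variance = [1.7²·0.84 + 1.4²·0.82 + 1.7²·0.92] + 3.5972 = 6.6936 + 3.5972 = 10.2908.
Reliability = 10.2908 / 11.3372 = 0.908.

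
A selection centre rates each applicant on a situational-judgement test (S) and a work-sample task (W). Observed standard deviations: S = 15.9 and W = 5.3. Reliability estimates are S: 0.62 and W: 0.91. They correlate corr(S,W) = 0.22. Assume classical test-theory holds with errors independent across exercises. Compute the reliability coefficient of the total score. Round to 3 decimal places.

0.690

Var(S+W) = 15.9² + 5.3² + 2·[15.9·5.3·0.22] = 280.9 + 37.0788 = 317.979.
Under uncorrelated errors the observed covariances equal the true-score covariances, so only the own-variance terms attenuate.
True-score variance = [15.9²·0.62 + 5.3²·0.91] + 37.0788 = 182.304 + 37.0788 = 219.383.
Reliability = 219.383 / 317.979 = 0.690.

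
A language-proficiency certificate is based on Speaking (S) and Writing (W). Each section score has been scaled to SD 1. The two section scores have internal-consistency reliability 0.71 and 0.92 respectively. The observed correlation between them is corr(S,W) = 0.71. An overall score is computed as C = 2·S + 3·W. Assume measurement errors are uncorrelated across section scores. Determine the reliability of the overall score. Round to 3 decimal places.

Var(C) = 2² + 3² + 2·[6·0.71] = 13 + 8.52 = 21.52.
Under uncorrelated errors the observed covariances equal the true-score covariances, so only the own-variance terms attenuate.
True-score variance = [2²·0.71 + 3²·0.92] + 8.52 = 11.12 + 8.52 = 19.64.
Reliability = 19.64 / 21.52 = 0.913.

0.913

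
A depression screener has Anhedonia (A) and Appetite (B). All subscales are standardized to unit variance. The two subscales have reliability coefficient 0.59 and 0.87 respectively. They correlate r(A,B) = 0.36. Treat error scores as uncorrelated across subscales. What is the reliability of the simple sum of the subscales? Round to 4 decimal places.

Var(A+B) = 2 + 2·[0.36] = 2 + 0.72 = 2.72.
Because errors are independent across components, Cov(Tᵢ,Tⱼ) = Cov(Xᵢ,Xⱼ); the off-diagonal part of the true-score variance is the same as above.
True-score variance = [0.59 + 0.87] + 0.72 = 1.46 + 0.72 = 2.18.
Reliability = 2.18 / 2.72 = 0.8015.

0.8015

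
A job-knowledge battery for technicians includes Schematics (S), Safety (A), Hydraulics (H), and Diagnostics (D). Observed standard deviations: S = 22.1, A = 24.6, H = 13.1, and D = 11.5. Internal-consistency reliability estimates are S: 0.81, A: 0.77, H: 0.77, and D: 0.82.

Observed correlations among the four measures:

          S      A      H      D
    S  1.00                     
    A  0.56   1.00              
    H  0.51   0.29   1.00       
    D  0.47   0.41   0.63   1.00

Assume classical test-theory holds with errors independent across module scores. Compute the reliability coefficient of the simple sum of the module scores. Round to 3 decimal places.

Var(S+A+H+D) = 22.1² + 24.6² + 13.1² + 11.5² + 2·[22.1·24.6·0.56 + 22.1·13.1·0.51 + 22.1·11.5·0.47 + 24.6·13.1·0.29 + 24.6·11.5·0.41 + 13.1·11.5·0.63] = 1397.43 + 1751.81 = 3149.24.
Because errors are independent across components, Cov(Tᵢ,Tⱼ) = Cov(Xᵢ,Xⱼ); the off-diagonal part of the true-score variance is the same as above.
True-score variance = [22.1²·0.81 + 24.6²·0.77 + 13.1²·0.77 + 11.5²·0.82] + 1751.81 = 1102.17 + 1751.81 = 2853.98.
Reliability = 2853.98 / 3149.24 = 0.906.

0.906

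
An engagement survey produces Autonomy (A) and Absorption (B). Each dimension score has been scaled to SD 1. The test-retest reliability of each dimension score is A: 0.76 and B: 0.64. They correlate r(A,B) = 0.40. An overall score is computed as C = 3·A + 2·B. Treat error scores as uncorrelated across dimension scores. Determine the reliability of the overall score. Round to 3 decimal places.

0.798

Var(C) = 3² + 2² + 2·[6·0.40] = 13 + 4.8 = 17.8.
Because errors are independent across components, Cov(Tᵢ,Tⱼ) = Cov(Xᵢ,Xⱼ); the off-diagonal part of the true-score variance is the same as above.
True-score variance = [3²·0.76 + 2²·0.64] + 4.8 = 9.4 + 4.8 = 14.2.
Reliability = 14.2 / 17.8 = 0.798.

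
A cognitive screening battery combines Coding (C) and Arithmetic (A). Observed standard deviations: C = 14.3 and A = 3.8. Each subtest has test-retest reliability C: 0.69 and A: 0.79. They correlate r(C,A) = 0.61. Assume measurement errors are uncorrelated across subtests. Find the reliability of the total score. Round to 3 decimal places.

Var(C+A) = 14.3² + 3.8² + 2·[14.3·3.8·0.61] = 218.93 + 66.2948 = 285.225.
Under uncorrelated errors the observed covariances equal the true-score covariances, so only the own-variance terms attenuate.
True-score variance = [14.3²·0.69 + 3.8²·0.79] + 66.2948 = 152.506 + 66.2948 = 218.8.
Reliability = 218.8 / 285.225 = 0.767.

0.767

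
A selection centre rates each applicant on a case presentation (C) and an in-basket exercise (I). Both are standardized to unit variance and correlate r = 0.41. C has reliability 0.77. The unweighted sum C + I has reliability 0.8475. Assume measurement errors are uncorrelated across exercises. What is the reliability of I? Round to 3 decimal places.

Var(C+I) = 2 + 2·0.41 = 2.820.
True-score variance = ρ_C + ρ_I + 2·0.41, so 0.8475 = (0.77 + ρ_I + 0.82) / 2.820.
ρ_I = 0.8475·2.820 − 0.77 − 0.82 = 0.800.

0.800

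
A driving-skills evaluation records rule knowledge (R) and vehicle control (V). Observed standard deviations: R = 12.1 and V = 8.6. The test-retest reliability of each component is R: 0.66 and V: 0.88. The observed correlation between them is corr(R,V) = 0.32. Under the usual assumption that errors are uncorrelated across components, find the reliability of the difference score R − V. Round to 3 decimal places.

Var(R−V) = 12.1² + 8.6² − 2·12.1·8.6·0.32 = 220.37 − 66.5984 = 153.772.
Because errors are independent across components, Cov(Tᵢ,Tⱼ) = Cov(Xᵢ,Xⱼ); the off-diagonal part of the true-score variance is the same as above.
True-score variance = [12.1²·0.66 + 8.6²·0.88] − 66.5984 = 161.715 − 66.5984 = 95.117.
Reliability = 95.117 / 153.772 = 0.619.

0.619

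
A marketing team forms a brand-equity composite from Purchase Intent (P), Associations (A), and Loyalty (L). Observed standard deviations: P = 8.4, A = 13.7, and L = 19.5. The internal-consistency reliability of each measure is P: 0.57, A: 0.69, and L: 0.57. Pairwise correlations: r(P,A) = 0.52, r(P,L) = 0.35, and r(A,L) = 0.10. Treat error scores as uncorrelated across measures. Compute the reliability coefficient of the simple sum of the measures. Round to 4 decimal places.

Var(P+A+L) = 8.4² + 13.7² + 19.5² + 2·[8.4·13.7·0.52 + 8.4·19.5·0.35 + 13.7·19.5·0.10] = 638.5 + 287.773 = 926.273.
Under uncorrelated errors the observed covariances equal the true-score covariances, so only the own-variance terms attenuate.
True-score variance = [8.4²·0.57 + 13.7²·0.69 + 19.5²·0.57] + 287.773 = 386.468 + 287.773 = 674.241.
Reliability = 674.241 / 926.273 = 0.7279.

0.7279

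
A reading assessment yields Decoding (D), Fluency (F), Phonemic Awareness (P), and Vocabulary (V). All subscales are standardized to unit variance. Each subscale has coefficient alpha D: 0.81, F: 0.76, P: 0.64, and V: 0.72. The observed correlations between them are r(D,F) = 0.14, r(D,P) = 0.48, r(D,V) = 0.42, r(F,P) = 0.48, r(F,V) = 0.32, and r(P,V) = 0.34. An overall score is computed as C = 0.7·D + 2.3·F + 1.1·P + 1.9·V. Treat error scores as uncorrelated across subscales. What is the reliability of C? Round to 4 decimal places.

Var(C) = 0.7² + 2.3² + 1.1² + 1.9² + 2·[1.61·0.14 + 0.77·0.48 + 1.33·0.42 + 2.53·0.48 + 4.37·0.32 + 2.09·0.34] = 10.6 + 8.954 = 19.554.
Because errors are independent across components, Cov(Tᵢ,Tⱼ) = Cov(Xᵢ,Xⱼ); the off-diagonal part of the true-score variance is the same as above.
True-score variance = [0.7²·0.81 + 2.3²·0.76 + 1.1²·0.64 + 1.9²·0.72] + 8.954 = 7.7909 + 8.954 = 16.7449.
Reliability = 16.7449 / 19.554 = 0.8563.

0.8563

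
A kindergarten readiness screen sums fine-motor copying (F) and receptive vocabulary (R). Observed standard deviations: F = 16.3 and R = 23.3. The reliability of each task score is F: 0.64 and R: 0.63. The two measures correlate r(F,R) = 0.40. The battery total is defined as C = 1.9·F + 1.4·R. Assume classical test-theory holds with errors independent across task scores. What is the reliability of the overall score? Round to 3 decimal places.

Var(C) = 1.9²·16.3² + 1.4²·23.3² + 2·[2.66·16.3·23.3·0.40] = 2023.21 + 808.193 = 2831.4.
Under uncorrelated errors the observed covariances equal the true-score covariances, so only the own-variance terms attenuate.
True-score variance = [1.9²·16.3²·0.64 + 1.4²·23.3²·0.63] + 808.193 = 1284.21 + 808.193 = 2092.4.
Reliability = 2092.4 / 2831.4 = 0.739.

0.739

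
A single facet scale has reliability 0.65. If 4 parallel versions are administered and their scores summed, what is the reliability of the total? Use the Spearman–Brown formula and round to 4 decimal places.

0.8814

ρ_k = kρ / (1 + (k−1)ρ) = 4·0.65 / (1 + 3·0.65) = 2.600 / 2.950 = 0.8814.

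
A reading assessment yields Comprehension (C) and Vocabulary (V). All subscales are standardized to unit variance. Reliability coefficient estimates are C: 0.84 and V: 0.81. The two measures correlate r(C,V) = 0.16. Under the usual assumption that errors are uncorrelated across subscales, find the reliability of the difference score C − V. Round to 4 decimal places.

Var(C−V) = 1 + 1 − 2·0.16 = 2 − 0.32 = 1.68.
With uncorrelated errors the cross-covariances are all true-score covariance, so they carry over unchanged; only the diagonal terms shrink to ρᵢσᵢ².
True-score variance = [0.84 + 0.81] − 0.32 = 1.65 − 0.32 = 1.33.
Reliability = 1.33 / 1.68 = 0.7917.

0.7917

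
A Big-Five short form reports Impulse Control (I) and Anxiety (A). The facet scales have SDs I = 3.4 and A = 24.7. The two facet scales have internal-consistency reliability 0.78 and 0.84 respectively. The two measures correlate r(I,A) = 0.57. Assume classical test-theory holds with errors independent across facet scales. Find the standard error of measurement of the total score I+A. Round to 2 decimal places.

Var(total) = 621.65 + 95.7372 = 717.387.
True-score variance = 521.492 + 95.7372 = 617.23, so reliability = 0.8604.
Error variance = 717.387 − 617.23 = 100.158; SEM = √100.158 = 10.01.

10.01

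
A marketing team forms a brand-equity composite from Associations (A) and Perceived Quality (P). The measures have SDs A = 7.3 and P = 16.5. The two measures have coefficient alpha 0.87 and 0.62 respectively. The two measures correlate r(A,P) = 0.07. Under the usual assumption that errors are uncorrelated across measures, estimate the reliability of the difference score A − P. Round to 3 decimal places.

Var(A−P) = 7.3² + 16.5² − 2·7.3·16.5·0.07 = 325.54 − 16.863 = 308.677.
Because errors are independent across components, Cov(Tᵢ,Tⱼ) = Cov(Xᵢ,Xⱼ); the off-diagonal part of the true-score variance is the same as above.
True-score variance = [7.3²·0.87 + 16.5²·0.62] − 16.863 = 215.157 − 16.863 = 198.294.
Reliability = 198.294 / 308.677 = 0.642.

0.642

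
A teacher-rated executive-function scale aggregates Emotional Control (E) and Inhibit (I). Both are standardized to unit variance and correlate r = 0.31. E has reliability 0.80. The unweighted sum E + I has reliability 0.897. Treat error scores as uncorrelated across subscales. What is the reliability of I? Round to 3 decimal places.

0.930

Var(E+I) = 2 + 2·0.31 = 2.620.
True-score variance = ρ_E + ρ_I + 2·0.31, so 0.897 = (0.80 + ρ_I + 0.62) / 2.620.
ρ_I = 0.897·2.620 − 0.80 − 0.62 = 0.930.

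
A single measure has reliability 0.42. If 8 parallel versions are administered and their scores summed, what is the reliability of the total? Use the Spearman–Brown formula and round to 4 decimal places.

0.8528

ρ_k = kρ / (1 + (k−1)ρ) = 8·0.42 / (1 + 7·0.42) = 3.360 / 3.940 = 0.8528.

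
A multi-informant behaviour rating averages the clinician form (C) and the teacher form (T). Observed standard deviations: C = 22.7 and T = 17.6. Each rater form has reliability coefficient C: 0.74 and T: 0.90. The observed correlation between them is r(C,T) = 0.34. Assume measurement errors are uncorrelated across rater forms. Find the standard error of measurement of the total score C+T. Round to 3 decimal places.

Var(total) = 825.05 + 271.674 = 1096.72.
True-score variance = 660.099 + 271.674 = 931.772, so reliability = 0.8496.
Error variance = 1096.72 − 931.772 = 164.951; SEM = √164.951 = 12.843.

12.843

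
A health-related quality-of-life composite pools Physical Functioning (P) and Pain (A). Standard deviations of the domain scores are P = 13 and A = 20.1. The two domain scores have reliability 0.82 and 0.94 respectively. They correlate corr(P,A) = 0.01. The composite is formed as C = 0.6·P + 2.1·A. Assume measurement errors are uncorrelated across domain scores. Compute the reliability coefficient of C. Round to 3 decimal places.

Var(C) = 0.6²·13² + 2.1²·20.1² + 2·[1.26·13·20.1·0.01] = 1842.52 + 6.58476 = 1849.11.
Under uncorrelated errors the observed covariances equal the true-score covariances, so only the own-variance terms attenuate.
True-score variance = [0.6²·13²·0.82 + 2.1²·20.1²·0.94] + 6.58476 = 1724.67 + 6.58476 = 1731.26.
Reliability = 1731.26 / 1849.11 = 0.936.

0.936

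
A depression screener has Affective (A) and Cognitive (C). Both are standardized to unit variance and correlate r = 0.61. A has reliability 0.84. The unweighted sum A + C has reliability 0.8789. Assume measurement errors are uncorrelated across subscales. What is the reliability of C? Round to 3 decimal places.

Var(A+C) = 2 + 2·0.61 = 3.220.
True-score variance = ρ_A + ρ_C + 2·0.61, so 0.8789 = (0.84 + ρ_C + 1.22) / 3.220.
ρ_C = 0.8789·3.220 − 0.84 − 1.22 = 0.770.

0.770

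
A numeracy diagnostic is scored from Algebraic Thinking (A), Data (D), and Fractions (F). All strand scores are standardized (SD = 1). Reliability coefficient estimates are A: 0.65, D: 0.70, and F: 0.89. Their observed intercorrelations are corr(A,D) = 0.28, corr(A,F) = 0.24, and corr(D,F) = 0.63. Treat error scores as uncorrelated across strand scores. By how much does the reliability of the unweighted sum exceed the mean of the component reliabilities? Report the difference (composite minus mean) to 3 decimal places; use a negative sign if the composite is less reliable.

Var(sum) = 3 + 2.3 = 5.3; true-score variance = 2.24 + 2.3 = 4.54; composite reliability = 0.8566.
Mean component reliability = 0.7467.
Difference = 0.8566 − 0.7467 = 0.110.

0.110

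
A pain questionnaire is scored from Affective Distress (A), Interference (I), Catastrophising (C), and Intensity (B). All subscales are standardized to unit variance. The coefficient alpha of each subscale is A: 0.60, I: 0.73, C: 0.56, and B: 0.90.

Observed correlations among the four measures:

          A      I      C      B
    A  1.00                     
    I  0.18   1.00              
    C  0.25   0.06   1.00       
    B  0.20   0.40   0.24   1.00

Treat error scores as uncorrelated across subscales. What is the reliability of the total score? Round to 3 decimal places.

Var(A+I+C+B) = 4 + 2·[0.18 + 0.25 + 0.20 + 0.06 + 0.40 + 0.24] = 4 + 2.66 = 6.66.
Under uncorrelated errors the observed covariances equal the true-score covariances, so only the own-variance terms attenuate.
True-score variance = [0.60 + 0.73 + 0.56 + 0.90] + 2.66 = 2.79 + 2.66 = 5.45.
Reliability = 5.45 / 6.66 = 0.818.

0.818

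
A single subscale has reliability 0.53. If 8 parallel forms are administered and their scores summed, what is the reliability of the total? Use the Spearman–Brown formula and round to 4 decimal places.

ρ_k = kρ / (1 + (k−1)ρ) = 8·0.53 / (1 + 7·0.53) = 4.240 / 4.710 = 0.9002.

0.9002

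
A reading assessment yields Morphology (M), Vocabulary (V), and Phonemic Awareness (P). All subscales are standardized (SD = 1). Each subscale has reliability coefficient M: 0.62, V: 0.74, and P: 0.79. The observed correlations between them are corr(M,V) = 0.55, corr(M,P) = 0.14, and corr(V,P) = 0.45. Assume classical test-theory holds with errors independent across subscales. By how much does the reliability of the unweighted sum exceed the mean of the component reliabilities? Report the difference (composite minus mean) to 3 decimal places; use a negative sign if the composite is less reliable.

Var(sum) = 3 + 2.28 = 5.28; true-score variance = 2.15 + 2.28 = 4.43; composite reliability = 0.8390.
Mean component reliability = 0.7167.
Difference = 0.8390 − 0.7167 = 0.122.

0.122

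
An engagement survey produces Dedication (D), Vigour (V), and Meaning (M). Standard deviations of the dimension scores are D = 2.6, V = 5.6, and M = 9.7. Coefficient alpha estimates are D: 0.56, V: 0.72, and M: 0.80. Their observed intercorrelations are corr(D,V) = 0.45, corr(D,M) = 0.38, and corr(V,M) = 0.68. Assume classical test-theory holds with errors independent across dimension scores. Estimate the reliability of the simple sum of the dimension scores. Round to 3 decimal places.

Var(D+V+M) = 2.6² + 5.6² + 9.7² + 2·[2.6·5.6·0.45 + 2.6·9.7·0.38 + 5.6·9.7·0.68] = 132.21 + 106.146 = 238.356.
Under uncorrelated errors the observed covariances equal the true-score covariances, so only the own-variance terms attenuate.
True-score variance = [2.6²·0.56 + 5.6²·0.72 + 9.7²·0.80] + 106.146 = 101.637 + 106.146 = 207.783.
Reliability = 207.783 / 238.356 = 0.872.

0.872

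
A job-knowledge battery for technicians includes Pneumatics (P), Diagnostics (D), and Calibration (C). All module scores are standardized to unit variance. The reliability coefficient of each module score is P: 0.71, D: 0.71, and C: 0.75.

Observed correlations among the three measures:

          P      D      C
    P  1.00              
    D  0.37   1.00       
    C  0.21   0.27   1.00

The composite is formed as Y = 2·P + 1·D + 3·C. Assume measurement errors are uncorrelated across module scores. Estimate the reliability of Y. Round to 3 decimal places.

Var(Y) = 2² + 1 + 3² + 2·[2·0.37 + 6·0.21 + 3·0.27] = 14 + 5.62 = 19.62.
Because errors are independent across components, Cov(Tᵢ,Tⱼ) = Cov(Xᵢ,Xⱼ); the off-diagonal part of the true-score variance is the same as above.
True-score variance = [2²·0.71 + 0.71 + 3²·0.75] + 5.62 = 10.3 + 5.62 = 15.92.
Reliability = 15.92 / 19.62 = 0.811.

0.811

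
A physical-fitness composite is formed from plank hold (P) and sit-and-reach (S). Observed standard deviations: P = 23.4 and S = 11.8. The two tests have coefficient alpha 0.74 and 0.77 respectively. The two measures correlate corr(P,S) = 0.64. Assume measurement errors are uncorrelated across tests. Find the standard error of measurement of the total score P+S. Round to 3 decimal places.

Var(total) = 686.8 + 353.434 = 1040.23.
True-score variance = 512.409 + 353.434 = 865.843, so reliability = 0.8324.
Error variance = 1040.23 − 865.843 = 174.391; SEM = √174.391 = 13.206.

13.206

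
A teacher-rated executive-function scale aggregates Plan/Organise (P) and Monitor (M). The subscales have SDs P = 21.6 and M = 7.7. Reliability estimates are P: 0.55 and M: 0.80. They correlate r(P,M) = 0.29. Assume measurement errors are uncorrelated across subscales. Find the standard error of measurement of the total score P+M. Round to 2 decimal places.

Var(total) = 525.85 + 96.4656 = 622.316.
True-score variance = 304.04 + 96.4656 = 400.506, so reliability = 0.6436.
Error variance = 622.316 − 400.506 = 221.81; SEM = √221.81 = 14.89.

14.89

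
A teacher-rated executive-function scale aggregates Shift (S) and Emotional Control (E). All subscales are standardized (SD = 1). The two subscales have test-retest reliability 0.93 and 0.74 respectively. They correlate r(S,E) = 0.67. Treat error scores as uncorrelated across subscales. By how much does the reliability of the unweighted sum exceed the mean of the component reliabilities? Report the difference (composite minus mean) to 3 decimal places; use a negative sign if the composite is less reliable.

0.066

Var(sum) = 2 + 1.34 = 3.34; true-score variance = 1.67 + 1.34 = 3.01; composite reliability = 0.9012.
Mean component reliability = 0.8350.
Difference = 0.9012 − 0.8350 = 0.066.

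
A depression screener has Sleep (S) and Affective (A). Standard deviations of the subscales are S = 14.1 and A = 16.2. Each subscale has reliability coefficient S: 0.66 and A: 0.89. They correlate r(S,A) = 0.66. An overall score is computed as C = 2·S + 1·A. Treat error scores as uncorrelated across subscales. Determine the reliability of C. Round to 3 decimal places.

0.820

Var(C) = 2²·14.1² + 16.2² + 2·[2·14.1·16.2·0.66] = 1057.68 + 603.029 = 1660.71.
Because errors are independent across components, Cov(Tᵢ,Tⱼ) = Cov(Xᵢ,Xⱼ); the off-diagonal part of the true-score variance is the same as above.
True-score variance = [2²·14.1²·0.66 + 16.2²·0.89] + 603.029 = 758.43 + 603.029 = 1361.46.
Reliability = 1361.46 / 1660.71 = 0.820.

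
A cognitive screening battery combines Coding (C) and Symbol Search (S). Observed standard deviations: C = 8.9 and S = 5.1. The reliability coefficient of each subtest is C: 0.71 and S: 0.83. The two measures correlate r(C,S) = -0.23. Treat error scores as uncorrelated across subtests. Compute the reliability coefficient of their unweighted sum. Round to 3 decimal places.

0.675

Var(C+S) = 8.9² + 5.1² + 2·[8.9·5.1·(-0.23)] = 105.22 − 20.8794 = 84.3406.
Because errors are independent across components, Cov(Tᵢ,Tⱼ) = Cov(Xᵢ,Xⱼ); the off-diagonal part of the true-score variance is the same as above.
True-score variance = [8.9²·0.71 + 5.1²·0.83] − 20.8794 = 77.8274 − 20.8794 = 56.948.
Reliability = 56.948 / 84.3406 = 0.675.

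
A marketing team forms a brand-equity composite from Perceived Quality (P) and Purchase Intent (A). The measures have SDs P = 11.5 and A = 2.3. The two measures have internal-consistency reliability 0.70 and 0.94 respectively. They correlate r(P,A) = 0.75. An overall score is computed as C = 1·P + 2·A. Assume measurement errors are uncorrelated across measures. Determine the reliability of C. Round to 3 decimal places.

0.824

Var(C) = 11.5² + 2²·2.3² + 2·[2·11.5·2.3·0.75] = 153.41 + 79.35 = 232.76.
Under uncorrelated errors the observed covariances equal the true-score covariances, so only the own-variance terms attenuate.
True-score variance = [11.5²·0.70 + 2²·2.3²·0.94] + 79.35 = 112.465 + 79.35 = 191.815.
Reliability = 191.815 / 232.76 = 0.824.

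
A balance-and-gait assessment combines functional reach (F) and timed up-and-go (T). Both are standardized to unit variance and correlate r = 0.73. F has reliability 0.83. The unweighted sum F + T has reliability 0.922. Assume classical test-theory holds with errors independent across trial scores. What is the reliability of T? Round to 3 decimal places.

0.900

Var(F+T) = 2 + 2·0.73 = 3.460.
True-score variance = ρ_F + ρ_T + 2·0.73, so 0.922 = (0.83 + ρ_T + 1.46) / 3.460.
ρ_T = 0.922·3.460 − 0.83 − 1.46 = 0.900.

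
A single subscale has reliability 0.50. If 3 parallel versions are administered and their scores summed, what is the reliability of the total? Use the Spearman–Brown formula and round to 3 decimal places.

0.750

ρ_k = kρ / (1 + (k−1)ρ) = 3·0.50 / (1 + 2·0.50) = 1.500 / 2.000 = 0.750.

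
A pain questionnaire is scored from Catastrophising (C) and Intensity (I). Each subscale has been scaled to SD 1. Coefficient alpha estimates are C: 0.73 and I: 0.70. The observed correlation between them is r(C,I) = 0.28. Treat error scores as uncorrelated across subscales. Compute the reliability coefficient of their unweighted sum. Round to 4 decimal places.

0.7773

Var(C+I) = 2 + 2·[0.28] = 2 + 0.56 = 2.56.
With uncorrelated errors the cross-covariances are all true-score covariance, so they carry over unchanged; only the diagonal terms shrink to ρᵢσᵢ².
True-score variance = [0.73 + 0.70] + 0.56 = 1.43 + 0.56 = 1.99.
Reliability = 1.99 / 2.56 = 0.7773.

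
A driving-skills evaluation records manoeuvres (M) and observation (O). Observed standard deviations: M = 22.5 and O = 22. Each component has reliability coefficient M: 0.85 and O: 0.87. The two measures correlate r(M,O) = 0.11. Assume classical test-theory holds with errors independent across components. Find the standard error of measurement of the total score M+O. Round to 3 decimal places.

11.784

Var(total) = 990.25 + 108.9 = 1099.15.
True-score variance = 851.392 + 108.9 = 960.292, so reliability = 0.8737.
Error variance = 1099.15 − 960.292 = 138.858; SEM = √138.858 = 11.784.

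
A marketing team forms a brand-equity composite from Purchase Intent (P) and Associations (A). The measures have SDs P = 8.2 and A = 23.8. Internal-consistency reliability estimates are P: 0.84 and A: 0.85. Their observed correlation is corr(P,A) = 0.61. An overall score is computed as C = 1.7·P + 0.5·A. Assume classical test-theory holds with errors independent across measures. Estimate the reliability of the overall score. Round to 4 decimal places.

0.9028

Var(C) = 1.7²·8.2² + 0.5²·23.8² + 2·[0.85·8.2·23.8·0.61] = 335.934 + 202.381 = 538.315.
Because errors are independent across components, Cov(Tᵢ,Tⱼ) = Cov(Xᵢ,Xⱼ); the off-diagonal part of the true-score variance is the same as above.
True-score variance = [1.7²·8.2²·0.84 + 0.5²·23.8²·0.85] + 202.381 = 283.6 + 202.381 = 485.981.
Reliability = 485.981 / 538.315 = 0.9028.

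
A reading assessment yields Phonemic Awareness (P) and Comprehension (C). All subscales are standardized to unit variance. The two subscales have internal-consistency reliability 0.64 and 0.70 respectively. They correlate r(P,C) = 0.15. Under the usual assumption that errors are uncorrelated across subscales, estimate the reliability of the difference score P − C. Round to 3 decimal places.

0.612

Var(P−C) = 1 + 1 − 2·0.15 = 2 − 0.3 = 1.7.
Under uncorrelated errors the observed covariances equal the true-score covariances, so only the own-variance terms attenuate.
True-score variance = [0.64 + 0.70] − 0.3 = 1.34 − 0.3 = 1.04.
Reliability = 1.04 / 1.7 = 0.612.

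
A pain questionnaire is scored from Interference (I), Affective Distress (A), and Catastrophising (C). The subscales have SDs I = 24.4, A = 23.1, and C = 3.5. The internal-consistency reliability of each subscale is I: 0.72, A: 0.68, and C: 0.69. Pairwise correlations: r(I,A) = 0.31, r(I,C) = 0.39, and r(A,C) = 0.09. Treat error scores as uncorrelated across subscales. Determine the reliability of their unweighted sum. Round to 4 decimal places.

Var(I+A+C) = 24.4² + 23.1² + 3.5² + 2·[24.4·23.1·0.31 + 24.4·3.5·0.39 + 23.1·3.5·0.09] = 1141.22 + 430.622 = 1571.84.
Under uncorrelated errors the observed covariances equal the true-score covariances, so only the own-variance terms attenuate.
True-score variance = [24.4²·0.72 + 23.1²·0.68 + 3.5²·0.69] + 430.622 = 799.966 + 430.622 = 1230.59.
Reliability = 1230.59 / 1571.84 = 0.7829.

0.7829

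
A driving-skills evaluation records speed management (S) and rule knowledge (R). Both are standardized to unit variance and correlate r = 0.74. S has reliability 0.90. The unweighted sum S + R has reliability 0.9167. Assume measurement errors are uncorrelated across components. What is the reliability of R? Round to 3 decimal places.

0.810

Var(S+R) = 2 + 2·0.74 = 3.480.
True-score variance = ρ_S + ρ_R + 2·0.74, so 0.9167 = (0.90 + ρ_R + 1.48) / 3.480.
ρ_R = 0.9167·3.480 − 0.90 − 1.48 = 0.810.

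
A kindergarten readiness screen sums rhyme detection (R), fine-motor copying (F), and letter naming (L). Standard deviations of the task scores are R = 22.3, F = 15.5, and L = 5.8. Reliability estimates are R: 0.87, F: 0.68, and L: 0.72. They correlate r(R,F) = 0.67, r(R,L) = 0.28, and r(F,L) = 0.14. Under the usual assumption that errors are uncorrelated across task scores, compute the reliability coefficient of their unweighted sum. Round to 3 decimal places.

Var(R+F+L) = 22.3² + 15.5² + 5.8² + 2·[22.3·15.5·0.67 + 22.3·5.8·0.28 + 15.5·5.8·0.14] = 771.18 + 560.773 = 1331.95.
Under uncorrelated errors the observed covariances equal the true-score covariances, so only the own-variance terms attenuate.
True-score variance = [22.3²·0.87 + 15.5²·0.68 + 5.8²·0.72] + 560.773 = 620.233 + 560.773 = 1181.01.
Reliability = 1181.01 / 1331.95 = 0.887.

0.887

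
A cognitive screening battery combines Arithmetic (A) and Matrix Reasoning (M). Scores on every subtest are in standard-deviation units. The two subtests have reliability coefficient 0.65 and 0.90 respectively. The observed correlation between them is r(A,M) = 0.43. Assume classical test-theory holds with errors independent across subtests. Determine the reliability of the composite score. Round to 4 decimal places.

0.8427

Var(A+M) = 2 + 2·[0.43] = 2 + 0.86 = 2.86.
Under uncorrelated errors the observed covariances equal the true-score covariances, so only the own-variance terms attenuate.
True-score variance = [0.65 + 0.90] + 0.86 = 1.55 + 0.86 = 2.41.
Reliability = 2.41 / 2.86 = 0.8427.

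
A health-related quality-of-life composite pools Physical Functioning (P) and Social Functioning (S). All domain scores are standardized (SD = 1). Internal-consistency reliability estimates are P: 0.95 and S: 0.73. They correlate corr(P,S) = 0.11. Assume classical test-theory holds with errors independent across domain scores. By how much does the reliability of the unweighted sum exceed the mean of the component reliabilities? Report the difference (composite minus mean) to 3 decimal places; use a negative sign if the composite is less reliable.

Var(sum) = 2 + 0.22 = 2.22; true-score variance = 1.68 + 0.22 = 1.9; composite reliability = 0.8559.
Mean component reliability = 0.8400.
Difference = 0.8559 − 0.8400 = 0.016.

0.016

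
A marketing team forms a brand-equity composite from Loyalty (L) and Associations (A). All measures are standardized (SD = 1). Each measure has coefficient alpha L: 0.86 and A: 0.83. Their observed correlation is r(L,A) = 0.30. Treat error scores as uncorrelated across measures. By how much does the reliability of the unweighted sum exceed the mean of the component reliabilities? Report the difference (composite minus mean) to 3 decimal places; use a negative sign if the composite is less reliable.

0.036

Var(sum) = 2 + 0.6 = 2.6; true-score variance = 1.69 + 0.6 = 2.29; composite reliability = 0.8808.
Mean component reliability = 0.8450.
Difference = 0.8808 − 0.8450 = 0.036.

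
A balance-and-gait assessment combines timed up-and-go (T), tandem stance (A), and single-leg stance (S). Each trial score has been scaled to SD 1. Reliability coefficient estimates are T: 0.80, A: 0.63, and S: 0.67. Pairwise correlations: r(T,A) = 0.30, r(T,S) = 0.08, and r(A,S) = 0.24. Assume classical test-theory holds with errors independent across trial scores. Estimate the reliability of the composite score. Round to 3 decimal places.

0.788

Var(T+A+S) = 3 + 2·[0.30 + 0.08 + 0.24] = 3 + 1.24 = 4.24.
Because errors are independent across components, Cov(Tᵢ,Tⱼ) = Cov(Xᵢ,Xⱼ); the off-diagonal part of the true-score variance is the same as above.
True-score variance = [0.80 + 0.63 + 0.67] + 1.24 = 2.1 + 1.24 = 3.34.
Reliability = 3.34 / 4.24 = 0.788.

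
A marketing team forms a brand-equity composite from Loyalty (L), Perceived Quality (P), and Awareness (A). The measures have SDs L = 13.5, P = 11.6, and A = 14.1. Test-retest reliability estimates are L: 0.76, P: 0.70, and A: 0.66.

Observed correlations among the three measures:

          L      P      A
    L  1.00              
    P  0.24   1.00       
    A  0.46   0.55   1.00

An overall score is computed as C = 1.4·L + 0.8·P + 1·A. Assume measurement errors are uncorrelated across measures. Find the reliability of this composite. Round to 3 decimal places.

Var(C) = 1.4²·13.5² + 0.8²·11.6² + 14.1² + 2·[1.12·13.5·11.6·0.24 + 1.4·13.5·14.1·0.46 + 0.8·11.6·14.1·0.55] = 642.138 + 473.292 = 1115.43.
Because errors are independent across components, Cov(Tᵢ,Tⱼ) = Cov(Xᵢ,Xⱼ); the off-diagonal part of the true-score variance is the same as above.
True-score variance = [1.4²·13.5²·0.76 + 0.8²·11.6²·0.70 + 14.1²·0.66] + 473.292 = 462.977 + 473.292 = 936.269.
Reliability = 936.269 / 1115.43 = 0.839.

0.839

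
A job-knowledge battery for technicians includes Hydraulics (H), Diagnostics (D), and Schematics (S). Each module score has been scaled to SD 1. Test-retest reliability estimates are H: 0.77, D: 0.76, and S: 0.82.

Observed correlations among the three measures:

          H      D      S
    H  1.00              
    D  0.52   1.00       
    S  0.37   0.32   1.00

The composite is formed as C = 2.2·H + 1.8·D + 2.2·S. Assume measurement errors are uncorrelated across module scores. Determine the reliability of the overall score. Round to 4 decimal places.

0.8807

Var(C) = 2.2² + 1.8² + 2.2² + 2·[3.96·0.52 + 4.84·0.37 + 3.96·0.32] = 12.92 + 10.2344 = 23.1544.
Because errors are independent across components, Cov(Tᵢ,Tⱼ) = Cov(Xᵢ,Xⱼ); the off-diagonal part of the true-score variance is the same as above.
True-score variance = [2.2²·0.77 + 1.8²·0.76 + 2.2²·0.82] + 10.2344 = 10.158 + 10.2344 = 20.3924.
Reliability = 20.3924 / 23.1544 = 0.8807.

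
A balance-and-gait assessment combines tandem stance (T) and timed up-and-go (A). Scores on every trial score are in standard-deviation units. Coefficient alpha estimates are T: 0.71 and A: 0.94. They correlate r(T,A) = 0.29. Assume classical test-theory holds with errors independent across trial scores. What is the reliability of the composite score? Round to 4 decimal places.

Var(T+A) = 2 + 2·[0.29] = 2 + 0.58 = 2.58.
With uncorrelated errors the cross-covariances are all true-score covariance, so they carry over unchanged; only the diagonal terms shrink to ρᵢσᵢ².
True-score variance = [0.71 + 0.94] + 0.58 = 1.65 + 0.58 = 2.23.
Reliability = 2.23 / 2.58 = 0.8643.

0.8643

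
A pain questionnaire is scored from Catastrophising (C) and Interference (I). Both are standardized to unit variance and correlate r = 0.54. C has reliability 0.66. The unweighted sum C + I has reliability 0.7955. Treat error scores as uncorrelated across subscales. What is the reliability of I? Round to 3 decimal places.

Var(C+I) = 2 + 2·0.54 = 3.080.
True-score variance = ρ_C + ρ_I + 2·0.54, so 0.7955 = (0.66 + ρ_I + 1.08) / 3.080.
ρ_I = 0.7955·3.080 − 0.66 − 1.08 = 0.710.

0.710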